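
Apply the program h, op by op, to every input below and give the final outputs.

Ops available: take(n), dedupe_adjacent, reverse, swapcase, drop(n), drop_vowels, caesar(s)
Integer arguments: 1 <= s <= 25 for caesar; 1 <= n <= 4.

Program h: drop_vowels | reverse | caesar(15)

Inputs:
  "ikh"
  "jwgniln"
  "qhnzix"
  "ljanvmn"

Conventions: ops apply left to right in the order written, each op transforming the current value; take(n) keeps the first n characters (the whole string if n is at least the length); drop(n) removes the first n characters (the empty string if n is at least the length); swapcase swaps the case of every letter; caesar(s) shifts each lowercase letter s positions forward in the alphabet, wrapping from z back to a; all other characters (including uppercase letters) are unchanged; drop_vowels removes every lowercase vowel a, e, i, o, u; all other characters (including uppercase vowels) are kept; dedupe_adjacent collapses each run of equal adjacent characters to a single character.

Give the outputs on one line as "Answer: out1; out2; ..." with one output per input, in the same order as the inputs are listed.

"wz"; "cacvly"; "mocwf"; "cbkcya"

Execution, op by op:
  "ikh" -> "kh" -> "hk" -> "wz"
  "jwgniln" -> "jwgnln" -> "nlngwj" -> "cacvly"
  "qhnzix" -> "qhnzx" -> "xznhq" -> "mocwf"
  "ljanvmn" -> "ljnvmn" -> "nmvnjl" -> "cbkcya"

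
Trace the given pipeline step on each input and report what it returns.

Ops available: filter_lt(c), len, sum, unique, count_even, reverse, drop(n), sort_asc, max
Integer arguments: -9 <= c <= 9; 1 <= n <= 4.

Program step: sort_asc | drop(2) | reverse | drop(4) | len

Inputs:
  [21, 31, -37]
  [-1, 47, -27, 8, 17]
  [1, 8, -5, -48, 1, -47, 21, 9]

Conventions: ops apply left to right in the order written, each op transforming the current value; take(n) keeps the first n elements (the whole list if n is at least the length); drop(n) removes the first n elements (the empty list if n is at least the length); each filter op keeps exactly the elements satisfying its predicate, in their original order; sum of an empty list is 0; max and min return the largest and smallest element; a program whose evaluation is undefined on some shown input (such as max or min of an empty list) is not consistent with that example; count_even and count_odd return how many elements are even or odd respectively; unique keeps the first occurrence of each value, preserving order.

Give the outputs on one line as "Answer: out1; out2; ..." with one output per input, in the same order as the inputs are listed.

0; 0; 2

Execution, op by op:
  [21, 31, -37] -> [-37, 21, 31] -> [31] -> [31] -> [] -> 0
  [-1, 47, -27, 8, 17] -> [-27, -1, 8, 17, 47] -> [8, 17, 47] -> [47, 17, 8] -> [] -> 0
  [1, 8, -5, -48, 1, -47, 21, 9] -> [-48, -47, -5, 1, 1, 8, 9, 21] -> [-5, 1, 1, 8, 9, 21] -> [21, 9, 8, 1, 1, -5] -> [1, -5] -> 2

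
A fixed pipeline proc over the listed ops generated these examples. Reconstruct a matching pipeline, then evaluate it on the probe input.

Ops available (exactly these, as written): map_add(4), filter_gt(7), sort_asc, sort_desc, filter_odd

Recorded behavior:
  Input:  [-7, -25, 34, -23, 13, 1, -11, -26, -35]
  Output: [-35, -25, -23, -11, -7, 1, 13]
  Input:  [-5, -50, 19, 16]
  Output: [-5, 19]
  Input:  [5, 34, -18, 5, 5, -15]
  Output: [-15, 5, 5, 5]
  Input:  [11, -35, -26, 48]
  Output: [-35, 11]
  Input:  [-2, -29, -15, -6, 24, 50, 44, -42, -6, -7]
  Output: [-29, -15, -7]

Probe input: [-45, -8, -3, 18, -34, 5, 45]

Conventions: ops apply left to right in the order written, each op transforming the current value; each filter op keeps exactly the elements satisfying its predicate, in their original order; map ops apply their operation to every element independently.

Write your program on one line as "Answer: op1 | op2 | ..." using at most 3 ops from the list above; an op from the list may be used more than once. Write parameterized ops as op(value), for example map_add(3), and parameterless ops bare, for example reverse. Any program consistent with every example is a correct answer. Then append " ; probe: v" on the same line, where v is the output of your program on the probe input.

sort_asc | filter_odd ; probe: [-45, -3, 5, 45]

Check, running the answer program on each example:
  [-7, -25, 34, -23, 13, 1, -11, -26, -35] -> [-35, -26, -25, -23, -11, -7, 1, 13, 34] -> [-35, -25, -23, -11, -7, 1, 13]
  [-5, -50, 19, 16] -> [-50, -5, 16, 19] -> [-5, 19]
  [5, 34, -18, 5, 5, -15] -> [-18, -15, 5, 5, 5, 34] -> [-15, 5, 5, 5]
  [11, -35, -26, 48] -> [-35, -26, 11, 48] -> [-35, 11]
  [-2, -29, -15, -6, 24, 50, 44, -42, -6, -7] -> [-42, -29, -15, -7, -6, -6, -2, 24, 44, 50] -> [-29, -15, -7]
  probe: [-45, -8, -3, 18, -34, 5, 45] -> [-45, -34, -8, -3, 5, 18, 45] -> [-45, -3, 5, 45]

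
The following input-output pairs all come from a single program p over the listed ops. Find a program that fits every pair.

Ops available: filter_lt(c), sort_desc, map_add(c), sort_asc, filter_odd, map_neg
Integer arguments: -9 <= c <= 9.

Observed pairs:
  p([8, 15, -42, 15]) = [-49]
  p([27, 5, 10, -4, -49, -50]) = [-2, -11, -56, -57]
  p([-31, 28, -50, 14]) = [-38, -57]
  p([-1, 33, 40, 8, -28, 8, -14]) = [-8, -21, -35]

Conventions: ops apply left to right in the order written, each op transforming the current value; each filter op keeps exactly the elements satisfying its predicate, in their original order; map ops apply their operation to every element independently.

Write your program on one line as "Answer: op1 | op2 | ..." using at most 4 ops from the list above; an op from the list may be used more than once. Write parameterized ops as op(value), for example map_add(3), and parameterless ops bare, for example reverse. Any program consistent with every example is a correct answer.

filter_lt(8) | sort_desc | map_add(-7)

Check, running the answer program on each example:
  [8, 15, -42, 15] -> [-42] -> [-42] -> [-49]
  [27, 5, 10, -4, -49, -50] -> [5, -4, -49, -50] -> [5, -4, -49, -50] -> [-2, -11, -56, -57]
  [-31, 28, -50, 14] -> [-31, -50] -> [-31, -50] -> [-38, -57]
  [-1, 33, 40, 8, -28, 8, -14] -> [-1, -28, -14] -> [-1, -14, -28] -> [-8, -21, -35]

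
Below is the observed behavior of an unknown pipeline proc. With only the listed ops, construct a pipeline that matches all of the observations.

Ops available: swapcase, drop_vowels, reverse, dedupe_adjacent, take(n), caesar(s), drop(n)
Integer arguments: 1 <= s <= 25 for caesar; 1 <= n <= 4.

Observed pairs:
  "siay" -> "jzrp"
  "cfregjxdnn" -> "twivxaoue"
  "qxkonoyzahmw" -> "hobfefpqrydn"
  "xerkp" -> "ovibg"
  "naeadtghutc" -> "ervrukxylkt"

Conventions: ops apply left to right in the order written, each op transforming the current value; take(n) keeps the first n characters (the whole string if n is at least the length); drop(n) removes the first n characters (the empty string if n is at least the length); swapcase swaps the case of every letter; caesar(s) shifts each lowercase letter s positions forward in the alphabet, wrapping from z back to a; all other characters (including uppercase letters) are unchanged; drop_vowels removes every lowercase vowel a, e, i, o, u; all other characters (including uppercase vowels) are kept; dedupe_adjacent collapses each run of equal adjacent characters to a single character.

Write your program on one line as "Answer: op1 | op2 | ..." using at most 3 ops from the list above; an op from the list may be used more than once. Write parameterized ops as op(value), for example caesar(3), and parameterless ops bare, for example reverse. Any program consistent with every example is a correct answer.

caesar(10) | caesar(7) | dedupe_adjacent

Check, running the answer program on each example:
  "siay" -> "cski" -> "jzrp" -> "jzrp"
  "cfregjxdnn" -> "mpboqthnxx" -> "twivxaouee" -> "twivxaoue"
  "qxkonoyzahmw" -> "ahuyxyijkrwg" -> "hobfefpqrydn" -> "hobfefpqrydn"
  "xerkp" -> "hobuz" -> "ovibg" -> "ovibg"
  "naeadtghutc" -> "xkokndqredm" -> "ervrukxylkt" -> "ervrukxylkt"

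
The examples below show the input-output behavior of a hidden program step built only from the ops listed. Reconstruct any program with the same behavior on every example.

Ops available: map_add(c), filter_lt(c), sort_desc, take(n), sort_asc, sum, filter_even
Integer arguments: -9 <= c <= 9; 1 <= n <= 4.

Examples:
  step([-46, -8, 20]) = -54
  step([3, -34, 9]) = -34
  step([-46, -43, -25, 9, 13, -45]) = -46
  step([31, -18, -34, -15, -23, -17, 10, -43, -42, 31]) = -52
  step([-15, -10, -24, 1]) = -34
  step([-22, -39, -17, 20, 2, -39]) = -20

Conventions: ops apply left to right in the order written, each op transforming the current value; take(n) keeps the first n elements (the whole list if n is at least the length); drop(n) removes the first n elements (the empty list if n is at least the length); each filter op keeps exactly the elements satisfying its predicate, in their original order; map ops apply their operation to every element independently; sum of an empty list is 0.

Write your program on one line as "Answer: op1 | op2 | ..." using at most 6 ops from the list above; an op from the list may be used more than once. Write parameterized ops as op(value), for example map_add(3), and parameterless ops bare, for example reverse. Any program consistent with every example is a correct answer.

filter_even | take(3) | filter_lt(5) | sort_asc | sum

Check, running the answer program on each example:
  [-46, -8, 20] -> [-46, -8, 20] -> [-46, -8, 20] -> [-46, -8] -> [-46, -8] -> -54
  [3, -34, 9] -> [-34] -> [-34] -> [-34] -> [-34] -> -34
  [-46, -43, -25, 9, 13, -45] -> [-46] -> [-46] -> [-46] -> [-46] -> -46
  [31, -18, -34, -15, -23, -17, 10, -43, -42, 31] -> [-18, -34, 10, -42] -> [-18, -34, 10] -> [-18, -34] -> [-34, -18] -> -52
  [-15, -10, -24, 1] -> [-10, -24] -> [-10, -24] -> [-10, -24] -> [-24, -10] -> -34
  [-22, -39, -17, 20, 2, -39] -> [-22, 20, 2] -> [-22, 20, 2] -> [-22, 2] -> [-22, 2] -> -20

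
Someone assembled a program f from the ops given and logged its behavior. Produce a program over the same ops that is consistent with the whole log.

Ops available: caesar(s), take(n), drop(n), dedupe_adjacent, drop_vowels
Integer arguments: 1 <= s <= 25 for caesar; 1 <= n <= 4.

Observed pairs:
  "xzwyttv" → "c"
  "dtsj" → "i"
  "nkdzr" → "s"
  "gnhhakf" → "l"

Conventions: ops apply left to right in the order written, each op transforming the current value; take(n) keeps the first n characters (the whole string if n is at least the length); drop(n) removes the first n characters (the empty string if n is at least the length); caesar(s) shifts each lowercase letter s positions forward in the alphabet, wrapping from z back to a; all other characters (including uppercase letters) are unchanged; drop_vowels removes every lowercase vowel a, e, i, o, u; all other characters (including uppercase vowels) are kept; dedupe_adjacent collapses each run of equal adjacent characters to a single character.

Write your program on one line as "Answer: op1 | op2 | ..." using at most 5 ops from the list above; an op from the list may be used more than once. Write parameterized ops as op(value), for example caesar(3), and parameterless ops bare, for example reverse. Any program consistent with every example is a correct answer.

dedupe_adjacent | take(1) | caesar(10) | caesar(21)

Check, running the answer program on each example:
  "xzwyttv" -> "xzwytv" -> "x" -> "h" -> "c"
  "dtsj" -> "dtsj" -> "d" -> "n" -> "i"
  "nkdzr" -> "nkdzr" -> "n" -> "x" -> "s"
  "gnhhakf" -> "gnhakf" -> "g" -> "q" -> "l"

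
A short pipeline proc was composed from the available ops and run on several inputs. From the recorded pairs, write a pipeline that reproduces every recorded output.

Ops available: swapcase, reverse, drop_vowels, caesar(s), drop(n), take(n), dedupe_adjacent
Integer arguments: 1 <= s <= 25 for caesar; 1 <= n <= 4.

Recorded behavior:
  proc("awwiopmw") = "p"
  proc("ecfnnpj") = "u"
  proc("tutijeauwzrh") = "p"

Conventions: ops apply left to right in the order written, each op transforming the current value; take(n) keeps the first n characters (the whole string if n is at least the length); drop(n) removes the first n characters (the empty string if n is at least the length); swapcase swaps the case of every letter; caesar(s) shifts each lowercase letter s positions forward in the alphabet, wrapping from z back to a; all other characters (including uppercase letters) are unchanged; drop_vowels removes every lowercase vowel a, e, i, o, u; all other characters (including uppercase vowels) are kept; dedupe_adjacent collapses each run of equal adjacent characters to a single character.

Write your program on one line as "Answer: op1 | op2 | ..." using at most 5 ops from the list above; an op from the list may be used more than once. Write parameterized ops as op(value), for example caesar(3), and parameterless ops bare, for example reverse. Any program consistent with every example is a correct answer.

caesar(20) | caesar(13) | drop(3) | take(1)

Check, running the answer program on each example:
  "awwiopmw" -> "uqqcijgq" -> "hddpvwtd" -> "pvwtd" -> "p"
  "ecfnnpj" -> "ywzhhjd" -> "ljmuuwq" -> "uuwq" -> "u"
  "tutijeauwzrh" -> "noncdyuoqtlb" -> "abapqlhbdgyo" -> "pqlhbdgyo" -> "p"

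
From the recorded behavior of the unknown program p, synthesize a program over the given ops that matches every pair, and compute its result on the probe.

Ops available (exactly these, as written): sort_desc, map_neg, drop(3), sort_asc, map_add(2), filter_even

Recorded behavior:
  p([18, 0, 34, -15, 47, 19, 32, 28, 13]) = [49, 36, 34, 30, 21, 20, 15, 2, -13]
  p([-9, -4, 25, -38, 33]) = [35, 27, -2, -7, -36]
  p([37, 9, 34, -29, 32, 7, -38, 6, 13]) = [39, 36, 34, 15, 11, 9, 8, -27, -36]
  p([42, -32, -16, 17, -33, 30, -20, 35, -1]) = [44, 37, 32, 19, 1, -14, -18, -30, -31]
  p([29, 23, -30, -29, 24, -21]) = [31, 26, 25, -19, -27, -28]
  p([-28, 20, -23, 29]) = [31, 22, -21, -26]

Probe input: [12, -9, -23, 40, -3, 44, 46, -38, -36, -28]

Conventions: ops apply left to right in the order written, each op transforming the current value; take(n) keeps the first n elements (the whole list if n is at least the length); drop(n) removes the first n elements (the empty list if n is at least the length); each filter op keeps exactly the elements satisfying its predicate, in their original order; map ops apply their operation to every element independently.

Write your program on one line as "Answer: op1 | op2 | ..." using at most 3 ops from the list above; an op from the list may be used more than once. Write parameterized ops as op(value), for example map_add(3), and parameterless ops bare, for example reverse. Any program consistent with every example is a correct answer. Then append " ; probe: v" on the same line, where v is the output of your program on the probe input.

sort_asc | sort_desc | map_add(2) ; probe: [48, 46, 42, 14, -1, -7, -21, -26, -34, -36]

Check, running the answer program on each example:
  [18, 0, 34, -15, 47, 19, 32, 28, 13] -> [-15, 0, 13, 18, 19, 28, 32, 34, 47] -> [47, 34, 32, 28, 19, 18, 13, 0, -15] -> [49, 36, 34, 30, 21, 20, 15, 2, -13]
  [-9, -4, 25, -38, 33] -> [-38, -9, -4, 25, 33] -> [33, 25, -4, -9, -38] -> [35, 27, -2, -7, -36]
  [37, 9, 34, -29, 32, 7, -38, 6, 13] -> [-38, -29, 6, 7, 9, 13, 32, 34, 37] -> [37, 34, 32, 13, 9, 7, 6, -29, -38] -> [39, 36, 34, 15, 11, 9, 8, -27, -36]
  [42, -32, -16, 17, -33, 30, -20, 35, -1] -> [-33, -32, -20, -16, -1, 17, 30, 35, 42] -> [42, 35, 30, 17, -1, -16, -20, -32, -33] -> [44, 37, 32, 19, 1, -14, -18, -30, -31]
  [29, 23, -30, -29, 24, -21] -> [-30, -29, -21, 23, 24, 29] -> [29, 24, 23, -21, -29, -30] -> [31, 26, 25, -19, -27, -28]
  [-28, 20, -23, 29] -> [-28, -23, 20, 29] -> [29, 20, -23, -28] -> [31, 22, -21, -26]
  probe: [12, -9, -23, 40, -3, 44, 46, -38, -36, -28] -> [-38, -36, -28, -23, -9, -3, 12, 40, 44, 46] -> [46, 44, 40, 12, -3, -9, -23, -28, -36, -38] -> [48, 46, 42, 14, -1, -7, -21, -26, -34, -36]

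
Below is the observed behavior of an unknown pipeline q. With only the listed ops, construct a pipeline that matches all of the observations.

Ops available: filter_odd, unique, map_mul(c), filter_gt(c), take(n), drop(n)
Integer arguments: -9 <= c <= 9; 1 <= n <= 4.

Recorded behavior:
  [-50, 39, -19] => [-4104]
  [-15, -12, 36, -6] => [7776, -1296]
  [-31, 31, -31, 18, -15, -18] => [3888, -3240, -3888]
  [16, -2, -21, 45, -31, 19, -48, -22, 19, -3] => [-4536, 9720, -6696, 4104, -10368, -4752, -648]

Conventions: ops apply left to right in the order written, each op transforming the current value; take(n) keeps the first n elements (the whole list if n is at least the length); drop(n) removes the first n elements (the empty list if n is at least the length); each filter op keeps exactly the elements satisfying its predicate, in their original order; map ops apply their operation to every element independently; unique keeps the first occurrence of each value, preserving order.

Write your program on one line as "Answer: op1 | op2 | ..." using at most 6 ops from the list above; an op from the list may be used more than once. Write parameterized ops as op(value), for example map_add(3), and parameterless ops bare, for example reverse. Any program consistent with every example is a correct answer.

map_mul(6) | map_mul(9) | map_mul(4) | unique | drop(2)

Check, running the answer program on each example:
  [-50, 39, -19] -> [-300, 234, -114] -> [-2700, 2106, -1026] -> [-10800, 8424, -4104] -> [-10800, 8424, -4104] -> [-4104]
  [-15, -12, 36, -6] -> [-90, -72, 216, -36] -> [-810, -648, 1944, -324] -> [-3240, -2592, 7776, -1296] -> [-3240, -2592, 7776, -1296] -> [7776, -1296]
  [-31, 31, -31, 18, -15, -18] -> [-186, 186, -186, 108, -90, -108] -> [-1674, 1674, -1674, 972, -810, -972] -> [-6696, 6696, -6696, 3888, -3240, -3888] -> [-6696, 6696, 3888, -3240, -3888] -> [3888, -3240, -3888]
  [16, -2, -21, 45, -31, 19, -48, -22, 19, -3] -> [96, -12, -126, 270, -186, 114, -288, -132, 114, -18] -> [864, -108, -1134, 2430, -1674, 1026, -2592, -1188, 1026, -162] -> [3456, -432, -4536, 9720, -6696, 4104, -10368, -4752, 4104, -648] -> [3456, -432, -4536, 9720, -6696, 4104, -10368, -4752, -648] -> [-4536, 9720, -6696, 4104, -10368, -4752, -648]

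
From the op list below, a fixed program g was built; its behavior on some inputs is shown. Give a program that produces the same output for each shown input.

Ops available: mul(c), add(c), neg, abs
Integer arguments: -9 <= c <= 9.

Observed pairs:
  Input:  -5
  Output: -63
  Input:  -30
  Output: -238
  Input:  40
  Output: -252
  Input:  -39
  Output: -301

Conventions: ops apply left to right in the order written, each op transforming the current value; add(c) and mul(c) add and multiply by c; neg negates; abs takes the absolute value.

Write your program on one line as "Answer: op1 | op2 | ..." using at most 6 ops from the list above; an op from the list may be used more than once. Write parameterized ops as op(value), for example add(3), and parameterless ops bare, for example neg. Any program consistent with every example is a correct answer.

add(-4) | neg | mul(7) | abs | neg

Check, running the answer program on each example:
  -5 -> -9 -> 9 -> 63 -> 63 -> -63
  -30 -> -34 -> 34 -> 238 -> 238 -> -238
  40 -> 36 -> -36 -> -252 -> 252 -> -252
  -39 -> -43 -> 43 -> 301 -> 301 -> -301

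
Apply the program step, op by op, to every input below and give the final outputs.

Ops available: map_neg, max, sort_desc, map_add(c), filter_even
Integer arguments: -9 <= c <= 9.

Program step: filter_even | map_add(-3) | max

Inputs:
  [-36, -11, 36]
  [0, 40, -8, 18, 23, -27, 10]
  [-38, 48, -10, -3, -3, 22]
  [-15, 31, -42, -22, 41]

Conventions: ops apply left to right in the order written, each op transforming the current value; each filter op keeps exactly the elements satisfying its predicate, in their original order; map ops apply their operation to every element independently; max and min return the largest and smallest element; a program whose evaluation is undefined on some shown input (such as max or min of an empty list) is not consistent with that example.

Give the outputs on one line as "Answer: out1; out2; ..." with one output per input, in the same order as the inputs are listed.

Execution, op by op:
  [-36, -11, 36] -> [-36, 36] -> [-39, 33] -> 33
  [0, 40, -8, 18, 23, -27, 10] -> [0, 40, -8, 18, 10] -> [-3, 37, -11, 15, 7] -> 37
  [-38, 48, -10, -3, -3, 22] -> [-38, 48, -10, 22] -> [-41, 45, -13, 19] -> 45
  [-15, 31, -42, -22, 41] -> [-42, -22] -> [-45, -25] -> -25

33; 37; 45; -25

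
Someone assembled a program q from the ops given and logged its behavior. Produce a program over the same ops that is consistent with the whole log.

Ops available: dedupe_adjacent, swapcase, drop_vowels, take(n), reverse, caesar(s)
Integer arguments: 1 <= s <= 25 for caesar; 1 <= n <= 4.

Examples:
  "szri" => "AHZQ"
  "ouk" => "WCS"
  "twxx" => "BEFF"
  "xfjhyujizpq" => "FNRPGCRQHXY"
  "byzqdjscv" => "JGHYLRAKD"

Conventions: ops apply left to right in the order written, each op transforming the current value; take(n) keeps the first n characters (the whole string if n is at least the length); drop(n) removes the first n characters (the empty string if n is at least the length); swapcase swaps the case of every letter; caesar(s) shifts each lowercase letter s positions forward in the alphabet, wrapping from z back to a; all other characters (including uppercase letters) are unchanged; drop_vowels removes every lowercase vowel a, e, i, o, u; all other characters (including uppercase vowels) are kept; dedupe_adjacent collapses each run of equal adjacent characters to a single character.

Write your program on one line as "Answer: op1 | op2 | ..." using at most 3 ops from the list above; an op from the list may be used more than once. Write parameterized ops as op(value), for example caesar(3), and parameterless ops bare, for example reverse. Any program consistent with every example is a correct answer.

caesar(8) | swapcase

Check, running the answer program on each example:
  "szri" -> "ahzq" -> "AHZQ"
  "ouk" -> "wcs" -> "WCS"
  "twxx" -> "beff" -> "BEFF"
  "xfjhyujizpq" -> "fnrpgcrqhxy" -> "FNRPGCRQHXY"
  "byzqdjscv" -> "jghylrakd" -> "JGHYLRAKD"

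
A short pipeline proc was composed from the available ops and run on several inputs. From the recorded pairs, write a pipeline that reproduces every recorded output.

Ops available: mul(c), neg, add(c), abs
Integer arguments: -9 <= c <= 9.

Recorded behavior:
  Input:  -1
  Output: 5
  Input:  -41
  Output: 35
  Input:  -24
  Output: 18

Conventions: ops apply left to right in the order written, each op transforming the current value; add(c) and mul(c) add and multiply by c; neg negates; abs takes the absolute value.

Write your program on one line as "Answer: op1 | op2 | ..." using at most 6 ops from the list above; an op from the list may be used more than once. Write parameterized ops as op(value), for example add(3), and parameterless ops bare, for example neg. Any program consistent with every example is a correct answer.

abs | add(1) | neg | add(7) | neg | abs

Check, running the answer program on each example:
  -1 -> 1 -> 2 -> -2 -> 5 -> -5 -> 5
  -41 -> 41 -> 42 -> -42 -> -35 -> 35 -> 35
  -24 -> 24 -> 25 -> -25 -> -18 -> 18 -> 18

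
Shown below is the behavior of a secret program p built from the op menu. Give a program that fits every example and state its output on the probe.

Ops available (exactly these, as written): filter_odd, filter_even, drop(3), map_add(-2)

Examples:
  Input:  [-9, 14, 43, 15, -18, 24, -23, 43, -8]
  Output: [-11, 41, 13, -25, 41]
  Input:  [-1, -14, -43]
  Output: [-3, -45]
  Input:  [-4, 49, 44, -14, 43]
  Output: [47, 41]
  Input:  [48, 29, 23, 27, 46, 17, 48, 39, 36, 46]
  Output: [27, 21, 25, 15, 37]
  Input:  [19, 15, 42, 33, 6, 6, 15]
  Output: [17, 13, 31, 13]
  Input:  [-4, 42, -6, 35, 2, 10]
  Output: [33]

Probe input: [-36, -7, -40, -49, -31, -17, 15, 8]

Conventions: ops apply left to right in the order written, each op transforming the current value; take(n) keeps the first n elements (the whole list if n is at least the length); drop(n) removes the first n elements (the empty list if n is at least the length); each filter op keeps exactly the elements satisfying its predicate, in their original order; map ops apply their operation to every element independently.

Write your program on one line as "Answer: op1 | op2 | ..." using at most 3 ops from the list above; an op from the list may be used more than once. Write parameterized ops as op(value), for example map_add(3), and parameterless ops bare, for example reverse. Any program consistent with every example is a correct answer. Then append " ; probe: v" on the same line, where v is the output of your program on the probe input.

map_add(-2) | filter_odd ; probe: [-9, -51, -33, -19, 13]

Check, running the answer program on each example:
  [-9, 14, 43, 15, -18, 24, -23, 43, -8] -> [-11, 12, 41, 13, -20, 22, -25, 41, -10] -> [-11, 41, 13, -25, 41]
  [-1, -14, -43] -> [-3, -16, -45] -> [-3, -45]
  [-4, 49, 44, -14, 43] -> [-6, 47, 42, -16, 41] -> [47, 41]
  [48, 29, 23, 27, 46, 17, 48, 39, 36, 46] -> [46, 27, 21, 25, 44, 15, 46, 37, 34, 44] -> [27, 21, 25, 15, 37]
  [19, 15, 42, 33, 6, 6, 15] -> [17, 13, 40, 31, 4, 4, 13] -> [17, 13, 31, 13]
  [-4, 42, -6, 35, 2, 10] -> [-6, 40, -8, 33, 0, 8] -> [33]
  probe: [-36, -7, -40, -49, -31, -17, 15, 8] -> [-38, -9, -42, -51, -33, -19, 13, 6] -> [-9, -51, -33, -19, 13]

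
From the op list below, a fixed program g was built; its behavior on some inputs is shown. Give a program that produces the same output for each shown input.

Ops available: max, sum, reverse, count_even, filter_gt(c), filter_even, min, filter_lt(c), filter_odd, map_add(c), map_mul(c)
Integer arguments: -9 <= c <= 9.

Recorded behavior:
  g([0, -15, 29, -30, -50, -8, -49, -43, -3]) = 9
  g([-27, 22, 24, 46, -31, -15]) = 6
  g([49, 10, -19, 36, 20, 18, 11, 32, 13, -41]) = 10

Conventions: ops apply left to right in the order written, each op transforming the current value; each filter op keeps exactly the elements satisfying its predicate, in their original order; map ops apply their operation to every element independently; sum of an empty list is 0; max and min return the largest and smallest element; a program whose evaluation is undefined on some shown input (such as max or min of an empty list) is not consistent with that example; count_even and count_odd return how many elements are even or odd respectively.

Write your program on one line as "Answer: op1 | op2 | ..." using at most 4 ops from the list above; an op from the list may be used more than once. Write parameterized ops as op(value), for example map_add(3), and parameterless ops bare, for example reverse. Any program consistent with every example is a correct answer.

map_mul(8) | reverse | map_add(-6) | count_even

Check, running the answer program on each example:
  [0, -15, 29, -30, -50, -8, -49, -43, -3] -> [0, -120, 232, -240, -400, -64, -392, -344, -24] -> [-24, -344, -392, -64, -400, -240, 232, -120, 0] -> [-30, -350, -398, -70, -406, -246, 226, -126, -6] -> 9
  [-27, 22, 24, 46, -31, -15] -> [-216, 176, 192, 368, -248, -120] -> [-120, -248, 368, 192, 176, -216] -> [-126, -254, 362, 186, 170, -222] -> 6
  [49, 10, -19, 36, 20, 18, 11, 32, 13, -41] -> [392, 80, -152, 288, 160, 144, 88, 256, 104, -328] -> [-328, 104, 256, 88, 144, 160, 288, -152, 80, 392] -> [-334, 98, 250, 82, 138, 154, 282, -158, 74, 386] -> 10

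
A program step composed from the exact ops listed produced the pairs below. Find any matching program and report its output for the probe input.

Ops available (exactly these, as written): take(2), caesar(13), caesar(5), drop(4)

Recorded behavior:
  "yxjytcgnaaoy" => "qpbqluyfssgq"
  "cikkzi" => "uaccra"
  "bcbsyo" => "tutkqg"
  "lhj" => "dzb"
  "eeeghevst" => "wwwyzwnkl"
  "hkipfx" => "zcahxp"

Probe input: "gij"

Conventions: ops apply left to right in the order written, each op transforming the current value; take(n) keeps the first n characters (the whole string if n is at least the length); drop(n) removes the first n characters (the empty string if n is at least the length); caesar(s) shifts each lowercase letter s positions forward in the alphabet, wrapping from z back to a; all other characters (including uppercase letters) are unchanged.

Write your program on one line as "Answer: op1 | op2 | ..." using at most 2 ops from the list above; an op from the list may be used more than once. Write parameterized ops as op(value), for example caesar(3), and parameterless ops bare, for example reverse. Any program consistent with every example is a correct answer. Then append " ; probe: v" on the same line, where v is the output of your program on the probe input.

caesar(5) | caesar(13) ; probe: "yab"

Check, running the answer program on each example:
  "yxjytcgnaaoy" -> "dcodyhlsfftd" -> "qpbqluyfssgq"
  "cikkzi" -> "hnppen" -> "uaccra"
  "bcbsyo" -> "ghgxdt" -> "tutkqg"
  "lhj" -> "qmo" -> "dzb"
  "eeeghevst" -> "jjjlmjaxy" -> "wwwyzwnkl"
  "hkipfx" -> "mpnukc" -> "zcahxp"
  probe: "gij" -> "lno" -> "yab"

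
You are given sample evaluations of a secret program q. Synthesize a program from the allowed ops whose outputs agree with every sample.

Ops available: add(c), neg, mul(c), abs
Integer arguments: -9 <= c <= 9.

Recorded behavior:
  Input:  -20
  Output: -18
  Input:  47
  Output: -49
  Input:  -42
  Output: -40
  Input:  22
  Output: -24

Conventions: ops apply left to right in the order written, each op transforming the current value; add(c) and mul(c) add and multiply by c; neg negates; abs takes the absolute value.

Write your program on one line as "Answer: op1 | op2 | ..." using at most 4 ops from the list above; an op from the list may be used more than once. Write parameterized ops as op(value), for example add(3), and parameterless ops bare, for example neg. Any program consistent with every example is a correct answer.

add(2) | neg | abs | neg

Check, running the answer program on each example:
  -20 -> -18 -> 18 -> 18 -> -18
  47 -> 49 -> -49 -> 49 -> -49
  -42 -> -40 -> 40 -> 40 -> -40
  22 -> 24 -> -24 -> 24 -> -24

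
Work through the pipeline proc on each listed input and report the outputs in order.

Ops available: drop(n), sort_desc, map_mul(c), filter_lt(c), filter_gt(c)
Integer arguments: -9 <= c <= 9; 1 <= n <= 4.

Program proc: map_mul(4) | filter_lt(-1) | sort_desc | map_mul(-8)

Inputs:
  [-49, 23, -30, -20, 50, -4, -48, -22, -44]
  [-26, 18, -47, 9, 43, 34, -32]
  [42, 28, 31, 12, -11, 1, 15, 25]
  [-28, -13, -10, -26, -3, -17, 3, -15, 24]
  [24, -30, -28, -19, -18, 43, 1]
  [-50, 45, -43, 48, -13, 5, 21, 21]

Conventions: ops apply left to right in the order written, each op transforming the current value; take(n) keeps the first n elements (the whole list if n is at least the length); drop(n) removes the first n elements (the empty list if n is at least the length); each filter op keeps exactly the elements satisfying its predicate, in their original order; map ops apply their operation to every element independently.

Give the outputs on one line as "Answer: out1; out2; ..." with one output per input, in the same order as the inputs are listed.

[128, 640, 704, 960, 1408, 1536, 1568]; [832, 1024, 1504]; [352]; [96, 320, 416, 480, 544, 832, 896]; [576, 608, 896, 960]; [416, 1376, 1600]

Execution, op by op:
  [-49, 23, -30, -20, 50, -4, -48, -22, -44] -> [-196, 92, -120, -80, 200, -16, -192, -88, -176] -> [-196, -120, -80, -16, -192, -88, -176] -> [-16, -80, -88, -120, -176, -192, -196] -> [128, 640, 704, 960, 1408, 1536, 1568]
  [-26, 18, -47, 9, 43, 34, -32] -> [-104, 72, -188, 36, 172, 136, -128] -> [-104, -188, -128] -> [-104, -128, -188] -> [832, 1024, 1504]
  [42, 28, 31, 12, -11, 1, 15, 25] -> [168, 112, 124, 48, -44, 4, 60, 100] -> [-44] -> [-44] -> [352]
  [-28, -13, -10, -26, -3, -17, 3, -15, 24] -> [-112, -52, -40, -104, -12, -68, 12, -60, 96] -> [-112, -52, -40, -104, -12, -68, -60] -> [-12, -40, -52, -60, -68, -104, -112] -> [96, 320, 416, 480, 544, 832, 896]
  [24, -30, -28, -19, -18, 43, 1] -> [96, -120, -112, -76, -72, 172, 4] -> [-120, -112, -76, -72] -> [-72, -76, -112, -120] -> [576, 608, 896, 960]
  [-50, 45, -43, 48, -13, 5, 21, 21] -> [-200, 180, -172, 192, -52, 20, 84, 84] -> [-200, -172, -52] -> [-52, -172, -200] -> [416, 1376, 1600]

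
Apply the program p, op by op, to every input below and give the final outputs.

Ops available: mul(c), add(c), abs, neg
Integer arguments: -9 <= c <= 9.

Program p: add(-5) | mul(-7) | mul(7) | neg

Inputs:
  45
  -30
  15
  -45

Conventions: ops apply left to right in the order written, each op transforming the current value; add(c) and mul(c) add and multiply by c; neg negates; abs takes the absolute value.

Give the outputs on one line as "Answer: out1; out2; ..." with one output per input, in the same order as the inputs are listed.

1960; -1715; 490; -2450

Execution, op by op:
  45 -> 40 -> -280 -> -1960 -> 1960
  -30 -> -35 -> 245 -> 1715 -> -1715
  15 -> 10 -> -70 -> -490 -> 490
  -45 -> -50 -> 350 -> 2450 -> -2450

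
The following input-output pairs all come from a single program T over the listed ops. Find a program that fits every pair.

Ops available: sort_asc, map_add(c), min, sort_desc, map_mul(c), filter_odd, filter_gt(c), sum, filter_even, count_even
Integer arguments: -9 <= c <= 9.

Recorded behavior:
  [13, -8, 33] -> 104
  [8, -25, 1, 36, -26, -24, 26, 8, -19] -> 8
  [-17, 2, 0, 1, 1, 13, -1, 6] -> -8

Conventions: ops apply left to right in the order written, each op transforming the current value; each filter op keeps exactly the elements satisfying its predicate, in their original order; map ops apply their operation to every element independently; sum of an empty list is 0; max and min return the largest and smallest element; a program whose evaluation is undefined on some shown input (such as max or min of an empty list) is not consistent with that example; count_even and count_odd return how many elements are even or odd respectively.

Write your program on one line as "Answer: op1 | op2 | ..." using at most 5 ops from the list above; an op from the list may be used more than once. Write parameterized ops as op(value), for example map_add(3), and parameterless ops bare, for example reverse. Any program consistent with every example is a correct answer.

filter_gt(-3) | sort_asc | sort_desc | map_mul(8) | min

Check, running the answer program on each example:
  [13, -8, 33] -> [13, 33] -> [13, 33] -> [33, 13] -> [264, 104] -> 104
  [8, -25, 1, 36, -26, -24, 26, 8, -19] -> [8, 1, 36, 26, 8] -> [1, 8, 8, 26, 36] -> [36, 26, 8, 8, 1] -> [288, 208, 64, 64, 8] -> 8
  [-17, 2, 0, 1, 1, 13, -1, 6] -> [2, 0, 1, 1, 13, -1, 6] -> [-1, 0, 1, 1, 2, 6, 13] -> [13, 6, 2, 1, 1, 0, -1] -> [104, 48, 16, 8, 8, 0, -8] -> -8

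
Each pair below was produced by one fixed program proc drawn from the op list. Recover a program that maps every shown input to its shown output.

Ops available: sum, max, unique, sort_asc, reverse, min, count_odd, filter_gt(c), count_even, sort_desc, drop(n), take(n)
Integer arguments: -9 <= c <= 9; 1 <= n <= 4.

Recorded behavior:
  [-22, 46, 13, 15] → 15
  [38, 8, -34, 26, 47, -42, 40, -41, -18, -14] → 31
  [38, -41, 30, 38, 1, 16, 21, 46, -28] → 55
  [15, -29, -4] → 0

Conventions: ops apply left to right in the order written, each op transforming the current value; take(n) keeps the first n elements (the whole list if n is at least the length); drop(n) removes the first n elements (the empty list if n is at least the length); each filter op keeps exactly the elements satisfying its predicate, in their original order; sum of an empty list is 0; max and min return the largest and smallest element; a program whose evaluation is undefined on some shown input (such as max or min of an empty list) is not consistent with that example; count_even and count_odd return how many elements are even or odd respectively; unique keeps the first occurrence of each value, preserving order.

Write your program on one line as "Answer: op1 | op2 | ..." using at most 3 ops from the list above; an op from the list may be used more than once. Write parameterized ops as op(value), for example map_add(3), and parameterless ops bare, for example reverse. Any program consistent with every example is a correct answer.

drop(3) | take(3) | sum

Check, running the answer program on each example:
  [-22, 46, 13, 15] -> [15] -> [15] -> 15
  [38, 8, -34, 26, 47, -42, 40, -41, -18, -14] -> [26, 47, -42, 40, -41, -18, -14] -> [26, 47, -42] -> 31
  [38, -41, 30, 38, 1, 16, 21, 46, -28] -> [38, 1, 16, 21, 46, -28] -> [38, 1, 16] -> 55
  [15, -29, -4] -> [] -> [] -> 0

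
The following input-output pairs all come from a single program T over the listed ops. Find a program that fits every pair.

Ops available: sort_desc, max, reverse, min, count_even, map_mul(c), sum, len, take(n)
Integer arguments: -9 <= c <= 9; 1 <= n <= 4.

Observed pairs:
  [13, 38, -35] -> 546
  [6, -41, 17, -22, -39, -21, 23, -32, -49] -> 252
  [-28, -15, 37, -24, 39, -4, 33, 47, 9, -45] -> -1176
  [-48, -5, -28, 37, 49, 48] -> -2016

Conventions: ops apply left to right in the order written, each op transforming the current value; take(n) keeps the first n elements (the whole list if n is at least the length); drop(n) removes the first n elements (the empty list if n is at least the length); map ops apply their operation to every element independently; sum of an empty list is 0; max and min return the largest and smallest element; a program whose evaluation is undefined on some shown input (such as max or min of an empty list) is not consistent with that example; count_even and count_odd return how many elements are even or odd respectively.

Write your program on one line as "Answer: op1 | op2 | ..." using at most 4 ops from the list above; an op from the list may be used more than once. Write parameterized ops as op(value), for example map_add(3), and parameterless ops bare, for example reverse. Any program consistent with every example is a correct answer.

map_mul(7) | map_mul(6) | take(1) | sum

Check, running the answer program on each example:
  [13, 38, -35] -> [91, 266, -245] -> [546, 1596, -1470] -> [546] -> 546
  [6, -41, 17, -22, -39, -21, 23, -32, -49] -> [42, -287, 119, -154, -273, -147, 161, -224, -343] -> [252, -1722, 714, -924, -1638, -882, 966, -1344, -2058] -> [252] -> 252
  [-28, -15, 37, -24, 39, -4, 33, 47, 9, -45] -> [-196, -105, 259, -168, 273, -28, 231, 329, 63, -315] -> [-1176, -630, 1554, -1008, 1638, -168, 1386, 1974, 378, -1890] -> [-1176] -> -1176
  [-48, -5, -28, 37, 49, 48] -> [-336, -35, -196, 259, 343, 336] -> [-2016, -210, -1176, 1554, 2058, 2016] -> [-2016] -> -2016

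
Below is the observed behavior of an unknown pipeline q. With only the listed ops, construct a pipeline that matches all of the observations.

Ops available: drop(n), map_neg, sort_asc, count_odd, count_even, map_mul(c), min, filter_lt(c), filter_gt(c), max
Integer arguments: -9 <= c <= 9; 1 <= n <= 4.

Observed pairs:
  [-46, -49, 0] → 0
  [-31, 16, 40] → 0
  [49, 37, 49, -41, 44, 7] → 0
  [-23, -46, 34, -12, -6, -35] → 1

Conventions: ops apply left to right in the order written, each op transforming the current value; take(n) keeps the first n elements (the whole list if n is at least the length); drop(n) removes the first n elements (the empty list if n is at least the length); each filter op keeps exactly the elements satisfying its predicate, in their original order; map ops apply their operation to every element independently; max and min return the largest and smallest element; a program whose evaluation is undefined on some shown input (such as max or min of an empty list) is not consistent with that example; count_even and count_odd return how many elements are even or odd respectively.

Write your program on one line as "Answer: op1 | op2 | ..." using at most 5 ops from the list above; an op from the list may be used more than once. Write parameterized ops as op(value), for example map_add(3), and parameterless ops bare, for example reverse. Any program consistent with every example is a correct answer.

filter_lt(-2) | drop(3) | filter_lt(-6) | count_odd

Check, running the answer program on each example:
  [-46, -49, 0] -> [-46, -49] -> [] -> [] -> 0
  [-31, 16, 40] -> [-31] -> [] -> [] -> 0
  [49, 37, 49, -41, 44, 7] -> [-41] -> [] -> [] -> 0
  [-23, -46, 34, -12, -6, -35] -> [-23, -46, -12, -6, -35] -> [-6, -35] -> [-35] -> 1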